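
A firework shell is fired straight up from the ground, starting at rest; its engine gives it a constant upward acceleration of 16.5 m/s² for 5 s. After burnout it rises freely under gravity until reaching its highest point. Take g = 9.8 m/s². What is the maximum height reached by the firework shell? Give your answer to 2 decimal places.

Phase 1 (powered ascent): v₀ = 0 m/s, a = 16.5 m/s².
v = v₀ + at = 0 + (16.5)(5) = 82.5 m/s
Δx = v₀t + ½at² = 0·5 + 0.5·16.5·5² = 206 m

Phase 2 (coasting upward): v₀ = 82.5 m/s, a = -9.8 m/s².
v = v₀ + at → t = (0 − 82.5) / -9.8 = 8.42 s
v² = v₀² + 2aΔx → Δx = (0² − 82.5²)/(2·-9.8) = 347 m
Maximum height = 206 + 347 = 554 m

553.51 m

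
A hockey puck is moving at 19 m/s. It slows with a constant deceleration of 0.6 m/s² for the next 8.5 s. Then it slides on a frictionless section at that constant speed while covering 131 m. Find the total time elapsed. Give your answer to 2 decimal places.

17.92 s

Phase 1 (decelerating): v₀ = 19.0 m/s, a = -0.6 m/s².
v = v₀ + at = 19.0 + (-0.6)(8.5) = 13.9 m/s
Δx = v₀t + ½at² = 19.0·8.5 + 0.5·-0.6·8.5² = 140 m

Phase 2 (constant speed): v₀ = 13.9 m/s, a = 0 m/s².
Constant speed: t = d/v = 131/13.9 = 9.42 s
Total time = 8.50 + 9.42 = 17.9 s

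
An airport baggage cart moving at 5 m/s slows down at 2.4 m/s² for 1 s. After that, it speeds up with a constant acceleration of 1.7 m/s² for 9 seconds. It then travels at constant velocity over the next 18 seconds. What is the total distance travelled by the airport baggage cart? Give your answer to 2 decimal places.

418.25 m

Phase 1 (decelerating): v₀ = 5.00 m/s, a = -2.4 m/s².
v = v₀ + at = 5.00 + (-2.4)(1) = 2.60 m/s
Δx = v₀t + ½at² = 5.00·1 + 0.5·-2.4·1² = 3.80 m

Phase 2 (accelerating): v₀ = 2.60 m/s, a = 1.7 m/s².
v = v₀ + at = 2.60 + (1.7)(9) = 17.9 m/s
Δx = v₀t + ½at² = 2.60·9 + 0.5·1.7·9² = 92.2 m

Phase 3 (constant speed): v₀ = 17.9 m/s, a = 0 m/s².
v = v₀ + at = 17.9 + (0)(18) = 17.9 m/s
Δx = v₀t + ½at² = 17.9·18 + 0.5·0·18² = 322 m
Total distance = 3.80 + 92.2 + 322 = 418 m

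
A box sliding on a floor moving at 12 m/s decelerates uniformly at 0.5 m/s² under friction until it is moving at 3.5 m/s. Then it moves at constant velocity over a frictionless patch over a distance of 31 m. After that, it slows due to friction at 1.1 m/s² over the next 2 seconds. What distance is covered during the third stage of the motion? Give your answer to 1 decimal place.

Phase 1 (decelerating): v₀ = 12.0 m/s, a = -0.5 m/s².
v = v₀ + at → t = (3.5 − 12.0) / -0.5 = 17.0 s
v² = v₀² + 2aΔx → Δx = (3.5² − 12.0²)/(2·-0.5) = 132 m

Phase 2 (constant speed): v₀ = 3.50 m/s, a = 0 m/s².
Constant speed: t = d/v = 31/3.50 = 8.86 s

Phase 3 (decelerating): v₀ = 3.50 m/s, a = -1.1 m/s².
v = v₀ + at = 3.50 + (-1.1)(2) = 1.30 m/s
Δx = v₀t + ½at² = 3.50·2 + 0.5·-1.1·2² = 4.80 m
Distance in phase 3 = 4.80 m

4.8 m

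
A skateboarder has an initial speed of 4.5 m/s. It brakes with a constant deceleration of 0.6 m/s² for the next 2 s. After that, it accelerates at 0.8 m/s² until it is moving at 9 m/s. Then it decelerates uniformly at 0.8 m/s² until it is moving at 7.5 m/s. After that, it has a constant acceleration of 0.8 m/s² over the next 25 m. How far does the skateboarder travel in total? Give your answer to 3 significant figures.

Phase 1 (decelerating): v₀ = 4.50 m/s, a = -0.6 m/s².
v = v₀ + at = 4.50 + (-0.6)(2) = 3.30 m/s
Δx = v₀t + ½at² = 4.50·2 + 0.5·-0.6·2² = 7.80 m

Phase 2 (accelerating): v₀ = 3.30 m/s, a = 0.8 m/s².
v = v₀ + at → t = (9 − 3.30) / 0.8 = 7.12 s
v² = v₀² + 2aΔx → Δx = (9² − 3.30²)/(2·0.8) = 43.8 m

Phase 3 (decelerating): v₀ = 9.00 m/s, a = -0.8 m/s².
v = v₀ + at → t = (7.5 − 9.00) / -0.8 = 1.88 s
v² = v₀² + 2aΔx → Δx = (7.5² − 9.00²)/(2·-0.8) = 15.5 m

Phase 4 (accelerating): v₀ = 7.50 m/s, a = 0.8 m/s².
v² = v₀² + 2aΔx = 7.50² + 2·0.8·25 = 96.2 → v = 9.81 m/s
t = (v − v₀)/a = (9.81 − 7.50)/0.8 = 2.89 s
Total distance = 7.80 + 43.8 + 15.5 + 25.0 = 92.1 m

92.1 m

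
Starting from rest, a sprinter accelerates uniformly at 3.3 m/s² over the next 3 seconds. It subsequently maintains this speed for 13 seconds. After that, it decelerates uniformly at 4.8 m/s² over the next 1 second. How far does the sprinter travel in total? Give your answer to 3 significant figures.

Phase 1 (accelerating): v₀ = 0 m/s, a = 3.3 m/s².
v = v₀ + at = 0 + (3.3)(3) = 9.90 m/s
Δx = v₀t + ½at² = 0·3 + 0.5·3.3·3² = 14.8 m

Phase 2 (constant speed): v₀ = 9.90 m/s, a = 0 m/s².
v = v₀ + at = 9.90 + (0)(13) = 9.90 m/s
Δx = v₀t + ½at² = 9.90·13 + 0.5·0·13² = 129 m

Phase 3 (decelerating): v₀ = 9.90 m/s, a = -4.8 m/s².
v = v₀ + at = 9.90 + (-4.8)(1) = 5.10 m/s
Δx = v₀t + ½at² = 9.90·1 + 0.5·-4.8·1² = 7.50 m
Total distance = 14.8 + 129 + 7.50 = 151 m

151 m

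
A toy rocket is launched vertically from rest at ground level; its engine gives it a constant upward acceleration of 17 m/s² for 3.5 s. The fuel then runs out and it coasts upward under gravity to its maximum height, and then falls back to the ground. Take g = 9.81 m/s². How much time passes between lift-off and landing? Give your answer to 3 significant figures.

Phase 1 (powered ascent): v₀ = 0 m/s, a = 17 m/s².
v = v₀ + at = 0 + (17)(3.5) = 59.5 m/s
Δx = v₀t + ½at² = 0·3.5 + 0.5·17·3.5² = 104 m

Phase 2 (coasting upward): v₀ = 59.5 m/s, a = -9.81 m/s².
v = v₀ + at → t = (0 − 59.5) / -9.81 = 6.07 s
v² = v₀² + 2aΔx → Δx = (0² − 59.5²)/(2·-9.81) = 180 m

Phase 3 (free fall): v₀ = 0 m/s, a = -9.81 m/s².
Falls 285 m from rest: t = √(2·285/9.81) = 7.62 s; v = g·t = 74.7 m/s.
Total time = 3.50 + 6.07 + 7.62 = 17.2 s

17.2 s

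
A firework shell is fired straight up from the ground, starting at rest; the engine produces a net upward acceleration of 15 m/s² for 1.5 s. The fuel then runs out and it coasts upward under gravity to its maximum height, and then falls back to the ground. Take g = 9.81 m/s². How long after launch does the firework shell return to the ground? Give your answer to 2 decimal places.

6.74 s

Phase 1 (powered ascent): v₀ = 0 m/s, a = 15 m/s².
v = v₀ + at = 0 + (15)(1.5) = 22.5 m/s
Δx = v₀t + ½at² = 0·1.5 + 0.5·15·1.5² = 16.9 m

Phase 2 (coasting upward): v₀ = 22.5 m/s, a = -9.81 m/s².
v = v₀ + at → t = (0 − 22.5) / -9.81 = 2.29 s
v² = v₀² + 2aΔx → Δx = (0² − 22.5²)/(2·-9.81) = 25.8 m

Phase 3 (free fall): v₀ = 0 m/s, a = -9.81 m/s².
Falls 42.7 m from rest: t = √(2·42.7/9.81) = 2.95 s; v = g·t = 28.9 m/s.
Total time = 1.50 + 2.29 + 2.95 = 6.74 s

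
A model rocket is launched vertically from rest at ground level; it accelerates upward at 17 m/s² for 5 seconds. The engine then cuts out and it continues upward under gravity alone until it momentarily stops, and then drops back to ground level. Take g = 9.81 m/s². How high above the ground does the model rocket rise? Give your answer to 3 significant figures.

581 m

Phase 1 (powered ascent): v₀ = 0 m/s, a = 17 m/s².
v = v₀ + at = 0 + (17)(5) = 85.0 m/s
Δx = v₀t + ½at² = 0·5 + 0.5·17·5² = 212 m

Phase 2 (coasting upward): v₀ = 85.0 m/s, a = -9.81 m/s².
v = v₀ + at → t = (0 − 85.0) / -9.81 = 8.66 s
v² = v₀² + 2aΔx → Δx = (0² − 85.0²)/(2·-9.81) = 368 m
Maximum height = 212 + 368 = 581 m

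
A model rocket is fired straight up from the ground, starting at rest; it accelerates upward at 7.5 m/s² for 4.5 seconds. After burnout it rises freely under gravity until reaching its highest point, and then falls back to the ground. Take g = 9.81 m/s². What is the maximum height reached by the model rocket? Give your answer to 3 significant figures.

134 m

Phase 1 (powered ascent): v₀ = 0 m/s, a = 7.5 m/s².
v = v₀ + at = 0 + (7.5)(4.5) = 33.8 m/s
Δx = v₀t + ½at² = 0·4.5 + 0.5·7.5·4.5² = 75.9 m

Phase 2 (coasting upward): v₀ = 33.8 m/s, a = -9.81 m/s².
v = v₀ + at → t = (0 − 33.8) / -9.81 = 3.44 s
v² = v₀² + 2aΔx → Δx = (0² − 33.8²)/(2·-9.81) = 58.1 m
Maximum height = 75.9 + 58.1 = 134 m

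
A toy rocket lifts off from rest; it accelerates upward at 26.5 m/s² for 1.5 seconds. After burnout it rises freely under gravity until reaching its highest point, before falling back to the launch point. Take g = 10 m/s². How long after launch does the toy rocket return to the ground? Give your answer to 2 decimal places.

10.14 s

Phase 1 (powered ascent): v₀ = 0 m/s, a = 26.5 m/s².
v = v₀ + at = 0 + (26.5)(1.5) = 39.8 m/s
Δx = v₀t + ½at² = 0·1.5 + 0.5·26.5·1.5² = 29.8 m

Phase 2 (coasting upward): v₀ = 39.8 m/s, a = -10 m/s².
v = v₀ + at → t = (0 − 39.8) / -10 = 3.98 s
v² = v₀² + 2aΔx → Δx = (0² − 39.8²)/(2·-10) = 79.0 m

Phase 3 (free fall): v₀ = 0 m/s, a = -10 m/s².
Falls 109 m from rest: t = √(2·109/10) = 4.67 s; v = g·t = 46.7 m/s.
Total time = 1.50 + 3.98 + 4.67 = 10.1 s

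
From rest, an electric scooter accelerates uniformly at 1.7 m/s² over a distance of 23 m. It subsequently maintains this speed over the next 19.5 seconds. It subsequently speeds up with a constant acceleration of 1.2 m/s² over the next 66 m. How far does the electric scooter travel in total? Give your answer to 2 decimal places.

261.44 m

Phase 1 (accelerating): v₀ = 0 m/s, a = 1.7 m/s².
v² = v₀² + 2aΔx = 0² + 2·1.7·23 = 78.2 → v = 8.84 m/s
t = (v − v₀)/a = (8.84 − 0)/1.7 = 5.20 s

Phase 2 (constant speed): v₀ = 8.84 m/s, a = 0 m/s².
v = v₀ + at = 8.84 + (0)(19.5) = 8.84 m/s
Δx = v₀t + ½at² = 8.84·19.5 + 0.5·0·19.5² = 172 m

Phase 3 (accelerating): v₀ = 8.84 m/s, a = 1.2 m/s².
v² = v₀² + 2aΔx = 8.84² + 2·1.2·66 = 237 → v = 15.4 m/s
t = (v − v₀)/a = (15.4 − 8.84)/1.2 = 5.45 s
Total distance = 23.0 + 172 + 66.0 = 261 m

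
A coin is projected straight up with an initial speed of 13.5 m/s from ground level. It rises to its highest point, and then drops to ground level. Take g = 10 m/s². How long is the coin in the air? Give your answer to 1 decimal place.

Phase 1 (rising): v₀ = 13.5 m/s, a = -10 m/s².
v = v₀ + at → t = (0 − 13.5) / -10 = 1.35 s
v² = v₀² + 2aΔx → Δx = (0² − 13.5²)/(2·-10) = 9.11 m

Phase 2 (falling): v₀ = 0 m/s, a = -10 m/s².
Falls 9.11 m from rest: t = √(2·9.11/10) = 1.35 s; v = g·t = 13.5 m/s.
Total time = 1.35 + 1.35 = 2.70 s

2.7 s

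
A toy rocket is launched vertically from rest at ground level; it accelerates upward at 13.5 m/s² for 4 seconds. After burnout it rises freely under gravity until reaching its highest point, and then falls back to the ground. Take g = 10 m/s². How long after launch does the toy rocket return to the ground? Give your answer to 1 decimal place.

Phase 1 (powered ascent): v₀ = 0 m/s, a = 13.5 m/s².
v = v₀ + at = 0 + (13.5)(4) = 54.0 m/s
Δx = v₀t + ½at² = 0·4 + 0.5·13.5·4² = 108 m

Phase 2 (coasting upward): v₀ = 54.0 m/s, a = -10 m/s².
v = v₀ + at → t = (0 − 54.0) / -10 = 5.40 s
v² = v₀² + 2aΔx → Δx = (0² − 54.0²)/(2·-10) = 146 m

Phase 3 (free fall): v₀ = 0 m/s, a = -10 m/s².
Falls 254 m from rest: t = √(2·254/10) = 7.12 s; v = g·t = 71.2 m/s.
Total time = 4.00 + 5.40 + 7.12 = 16.5 s

16.5 s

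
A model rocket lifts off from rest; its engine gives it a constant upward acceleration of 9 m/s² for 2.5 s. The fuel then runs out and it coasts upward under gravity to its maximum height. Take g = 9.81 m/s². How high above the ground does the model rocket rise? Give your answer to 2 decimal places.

Phase 1 (powered ascent): v₀ = 0 m/s, a = 9 m/s².
v = v₀ + at = 0 + (9)(2.5) = 22.5 m/s
Δx = v₀t + ½at² = 0·2.5 + 0.5·9·2.5² = 28.1 m

Phase 2 (coasting upward): v₀ = 22.5 m/s, a = -9.81 m/s².
v = v₀ + at → t = (0 − 22.5) / -9.81 = 2.29 s
v² = v₀² + 2aΔx → Δx = (0² − 22.5²)/(2·-9.81) = 25.8 m
Maximum height = 28.1 + 25.8 = 53.9 m

53.93 m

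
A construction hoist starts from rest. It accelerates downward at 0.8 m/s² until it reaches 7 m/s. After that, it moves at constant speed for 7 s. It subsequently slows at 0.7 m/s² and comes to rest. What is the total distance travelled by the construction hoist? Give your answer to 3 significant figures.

Phase 1 (accelerating): v₀ = 0 m/s, a = 0.8 m/s².
v = v₀ + at → t = (7 − 0) / 0.8 = 8.75 s
v² = v₀² + 2aΔx → Δx = (7² − 0²)/(2·0.8) = 30.6 m

Phase 2 (constant speed): v₀ = 7.00 m/s, a = 0 m/s².
v = v₀ + at = 7.00 + (0)(7) = 7.00 m/s
Δx = v₀t + ½at² = 7.00·7 + 0.5·0·7² = 49.0 m

Phase 3 (decelerating): v₀ = 7.00 m/s, a = -0.7 m/s².
v = v₀ + at → t = (0 − 7.00) / -0.7 = 10.0 s
v² = v₀² + 2aΔx → Δx = (0² − 7.00²)/(2·-0.7) = 35.0 m
Total distance = 30.6 + 49.0 + 35.0 = 115 m

115 m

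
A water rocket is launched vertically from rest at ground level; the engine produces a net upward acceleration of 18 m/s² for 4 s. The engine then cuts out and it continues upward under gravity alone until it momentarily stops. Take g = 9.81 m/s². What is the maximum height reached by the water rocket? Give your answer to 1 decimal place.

Phase 1 (powered ascent): v₀ = 0 m/s, a = 18 m/s².
v = v₀ + at = 0 + (18)(4) = 72.0 m/s
Δx = v₀t + ½at² = 0·4 + 0.5·18·4² = 144 m

Phase 2 (coasting upward): v₀ = 72.0 m/s, a = -9.81 m/s².
v = v₀ + at → t = (0 − 72.0) / -9.81 = 7.34 s
v² = v₀² + 2aΔx → Δx = (0² − 72.0²)/(2·-9.81) = 264 m
Maximum height = 144 + 264 = 408 m

408.2 m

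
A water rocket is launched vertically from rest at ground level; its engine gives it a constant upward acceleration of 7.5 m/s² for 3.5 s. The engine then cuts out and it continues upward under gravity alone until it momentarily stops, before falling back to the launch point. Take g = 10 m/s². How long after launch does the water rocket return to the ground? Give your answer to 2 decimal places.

Phase 1 (powered ascent): v₀ = 0 m/s, a = 7.5 m/s².
v = v₀ + at = 0 + (7.5)(3.5) = 26.2 m/s
Δx = v₀t + ½at² = 0·3.5 + 0.5·7.5·3.5² = 45.9 m

Phase 2 (coasting upward): v₀ = 26.2 m/s, a = -10 m/s².
v = v₀ + at → t = (0 − 26.2) / -10 = 2.62 s
v² = v₀² + 2aΔx → Δx = (0² − 26.2²)/(2·-10) = 34.5 m

Phase 3 (free fall): v₀ = 0 m/s, a = -10 m/s².
Falls 80.4 m from rest: t = √(2·80.4/10) = 4.01 s; v = g·t = 40.1 m/s.
Total time = 3.50 + 2.62 + 4.01 = 10.1 s

10.13 s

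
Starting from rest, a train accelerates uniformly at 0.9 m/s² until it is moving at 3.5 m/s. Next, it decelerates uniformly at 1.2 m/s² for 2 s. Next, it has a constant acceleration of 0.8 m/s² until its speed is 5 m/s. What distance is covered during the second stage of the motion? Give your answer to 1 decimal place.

Phase 1 (accelerating): v₀ = 0 m/s, a = 0.9 m/s².
v = v₀ + at → t = (3.5 − 0) / 0.9 = 3.89 s
v² = v₀² + 2aΔx → Δx = (3.5² − 0²)/(2·0.9) = 6.81 m

Phase 2 (decelerating): v₀ = 3.50 m/s, a = -1.2 m/s².
v = v₀ + at = 3.50 + (-1.2)(2) = 1.10 m/s
Δx = v₀t + ½at² = 3.50·2 + 0.5·-1.2·2² = 4.60 m
Distance in phase 2 = 4.60 m

4.6 m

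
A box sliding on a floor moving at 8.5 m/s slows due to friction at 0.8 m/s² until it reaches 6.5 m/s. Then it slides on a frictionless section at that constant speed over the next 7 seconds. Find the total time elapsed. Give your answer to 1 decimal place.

9.5 s

Phase 1 (decelerating): v₀ = 8.50 m/s, a = -0.8 m/s².
v = v₀ + at → t = (6.5 − 8.50) / -0.8 = 2.50 s
v² = v₀² + 2aΔx → Δx = (6.5² − 8.50²)/(2·-0.8) = 18.8 m

Phase 2 (constant speed): v₀ = 6.50 m/s, a = 0 m/s².
v = v₀ + at = 6.50 + (0)(7) = 6.50 m/s
Δx = v₀t + ½at² = 6.50·7 + 0.5·0·7² = 45.5 m
Total time = 2.50 + 7.00 = 9.50 s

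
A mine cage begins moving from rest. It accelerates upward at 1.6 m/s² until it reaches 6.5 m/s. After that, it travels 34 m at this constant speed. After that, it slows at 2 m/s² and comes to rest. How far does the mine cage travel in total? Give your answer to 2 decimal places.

57.77 m

Phase 1 (accelerating): v₀ = 0 m/s, a = 1.6 m/s².
v = v₀ + at → t = (6.5 − 0) / 1.6 = 4.06 s
v² = v₀² + 2aΔx → Δx = (6.5² − 0²)/(2·1.6) = 13.2 m

Phase 2 (constant speed): v₀ = 6.50 m/s, a = 0 m/s².
Constant speed: t = d/v = 34/6.50 = 5.23 s

Phase 3 (decelerating): v₀ = 6.50 m/s, a = -2 m/s².
v = v₀ + at → t = (0 − 6.50) / -2 = 3.25 s
v² = v₀² + 2aΔx → Δx = (0² − 6.50²)/(2·-2) = 10.6 m
Total distance = 13.2 + 34.0 + 10.6 = 57.8 m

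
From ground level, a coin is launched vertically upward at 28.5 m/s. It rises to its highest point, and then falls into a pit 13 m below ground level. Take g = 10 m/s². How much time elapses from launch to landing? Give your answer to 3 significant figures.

Phase 1 (rising): v₀ = 28.5 m/s, a = -10 m/s².
v = v₀ + at → t = (0 − 28.5) / -10 = 2.85 s
v² = v₀² + 2aΔx → Δx = (0² − 28.5²)/(2·-10) = 40.6 m

Phase 2 (falling): v₀ = 0 m/s, a = -10 m/s².
Falls 53.6 m from rest: t = √(2·53.6/10) = 3.27 s; v = g·t = 32.7 m/s.
Total time = 2.85 + 3.27 = 6.12 s

6.12 s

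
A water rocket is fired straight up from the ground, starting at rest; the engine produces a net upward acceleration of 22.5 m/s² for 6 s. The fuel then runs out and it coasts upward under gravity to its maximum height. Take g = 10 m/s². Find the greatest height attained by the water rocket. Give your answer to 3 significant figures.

1320 m

Phase 1 (powered ascent): v₀ = 0 m/s, a = 22.5 m/s².
v = v₀ + at = 0 + (22.5)(6) = 135 m/s
Δx = v₀t + ½at² = 0·6 + 0.5·22.5·6² = 405 m

Phase 2 (coasting upward): v₀ = 135 m/s, a = -10 m/s².
v = v₀ + at → t = (0 − 135) / -10 = 13.5 s
v² = v₀² + 2aΔx → Δx = (0² − 135²)/(2·-10) = 911 m
Maximum height = 405 + 911 = 1320 m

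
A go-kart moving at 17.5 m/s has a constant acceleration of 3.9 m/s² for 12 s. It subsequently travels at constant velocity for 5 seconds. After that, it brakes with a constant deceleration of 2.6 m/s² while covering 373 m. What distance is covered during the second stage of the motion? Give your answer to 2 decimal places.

321.50 m

Phase 1 (accelerating): v₀ = 17.5 m/s, a = 3.9 m/s².
v = v₀ + at = 17.5 + (3.9)(12) = 64.3 m/s
Δx = v₀t + ½at² = 17.5·12 + 0.5·3.9·12² = 491 m

Phase 2 (constant speed): v₀ = 64.3 m/s, a = 0 m/s².
v = v₀ + at = 64.3 + (0)(5) = 64.3 m/s
Δx = v₀t + ½at² = 64.3·5 + 0.5·0·5² = 322 m
Distance in phase 2 = 322 m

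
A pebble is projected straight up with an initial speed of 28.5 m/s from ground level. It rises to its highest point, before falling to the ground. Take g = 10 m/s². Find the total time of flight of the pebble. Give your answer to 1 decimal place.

5.7 s

Phase 1 (rising): v₀ = 28.5 m/s, a = -10 m/s².
v = v₀ + at → t = (0 − 28.5) / -10 = 2.85 s
v² = v₀² + 2aΔx → Δx = (0² − 28.5²)/(2·-10) = 40.6 m

Phase 2 (falling): v₀ = 0 m/s, a = -10 m/s².
Falls 40.6 m from rest: t = √(2·40.6/10) = 2.85 s; v = g·t = 28.5 m/s.
Total time = 2.85 + 2.85 = 5.70 s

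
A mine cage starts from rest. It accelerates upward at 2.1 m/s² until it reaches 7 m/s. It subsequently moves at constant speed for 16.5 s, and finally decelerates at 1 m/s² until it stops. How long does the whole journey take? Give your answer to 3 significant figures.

26.8 s

Phase 1 (accelerating): v₀ = 0 m/s, a = 2.1 m/s².
v = v₀ + at → t = (7 − 0) / 2.1 = 3.33 s
v² = v₀² + 2aΔx → Δx = (7² − 0²)/(2·2.1) = 11.7 m

Phase 2 (constant speed): v₀ = 7.00 m/s, a = 0 m/s².
v = v₀ + at = 7.00 + (0)(16.5) = 7.00 m/s
Δx = v₀t + ½at² = 7.00·16.5 + 0.5·0·16.5² = 116 m

Phase 3 (decelerating): v₀ = 7.00 m/s, a = -1 m/s².
v = v₀ + at → t = (0 − 7.00) / -1 = 7.00 s
v² = v₀² + 2aΔx → Δx = (0² − 7.00²)/(2·-1) = 24.5 m
Total time = 3.33 + 16.5 + 7.00 = 26.8 s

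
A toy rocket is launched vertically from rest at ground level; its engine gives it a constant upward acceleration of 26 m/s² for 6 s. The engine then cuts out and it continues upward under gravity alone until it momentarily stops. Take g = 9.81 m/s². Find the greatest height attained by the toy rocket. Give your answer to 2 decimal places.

Phase 1 (powered ascent): v₀ = 0 m/s, a = 26 m/s².
v = v₀ + at = 0 + (26)(6) = 156 m/s
Δx = v₀t + ½at² = 0·6 + 0.5·26·6² = 468 m

Phase 2 (coasting upward): v₀ = 156 m/s, a = -9.81 m/s².
v = v₀ + at → t = (0 − 156) / -9.81 = 15.9 s
v² = v₀² + 2aΔx → Δx = (0² − 156²)/(2·-9.81) = 1240 m
Maximum height = 468 + 1240 = 1710 m

1708.37 m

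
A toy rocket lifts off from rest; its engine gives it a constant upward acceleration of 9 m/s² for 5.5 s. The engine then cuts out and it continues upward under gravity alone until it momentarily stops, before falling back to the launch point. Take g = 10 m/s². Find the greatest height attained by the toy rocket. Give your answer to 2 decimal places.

258.64 m

Phase 1 (powered ascent): v₀ = 0 m/s, a = 9 m/s².
v = v₀ + at = 0 + (9)(5.5) = 49.5 m/s
Δx = v₀t + ½at² = 0·5.5 + 0.5·9·5.5² = 136 m

Phase 2 (coasting upward): v₀ = 49.5 m/s, a = -10 m/s².
v = v₀ + at → t = (0 − 49.5) / -10 = 4.95 s
v² = v₀² + 2aΔx → Δx = (0² − 49.5²)/(2·-10) = 123 m
Maximum height = 136 + 123 = 259 m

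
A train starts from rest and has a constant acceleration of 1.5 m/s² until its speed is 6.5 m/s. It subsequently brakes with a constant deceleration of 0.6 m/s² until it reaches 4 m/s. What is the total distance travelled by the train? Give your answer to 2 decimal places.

35.96 m

Phase 1 (accelerating): v₀ = 0 m/s, a = 1.5 m/s².
v = v₀ + at → t = (6.5 − 0) / 1.5 = 4.33 s
v² = v₀² + 2aΔx → Δx = (6.5² − 0²)/(2·1.5) = 14.1 m

Phase 2 (decelerating): v₀ = 6.50 m/s, a = -0.6 m/s².
v = v₀ + at → t = (4 − 6.50) / -0.6 = 4.17 s
v² = v₀² + 2aΔx → Δx = (4² − 6.50²)/(2·-0.6) = 21.9 m
Total distance = 14.1 + 21.9 = 36.0 m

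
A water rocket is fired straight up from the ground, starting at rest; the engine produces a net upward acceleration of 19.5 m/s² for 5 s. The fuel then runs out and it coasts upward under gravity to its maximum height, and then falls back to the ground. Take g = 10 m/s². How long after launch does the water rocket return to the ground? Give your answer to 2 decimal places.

Phase 1 (powered ascent): v₀ = 0 m/s, a = 19.5 m/s².
v = v₀ + at = 0 + (19.5)(5) = 97.5 m/s
Δx = v₀t + ½at² = 0·5 + 0.5·19.5·5² = 244 m

Phase 2 (coasting upward): v₀ = 97.5 m/s, a = -10 m/s².
v = v₀ + at → t = (0 − 97.5) / -10 = 9.75 s
v² = v₀² + 2aΔx → Δx = (0² − 97.5²)/(2·-10) = 475 m

Phase 3 (free fall): v₀ = 0 m/s, a = -10 m/s².
Falls 719 m from rest: t = √(2·719/10) = 12.0 s; v = g·t = 120 m/s.
Total time = 5.00 + 9.75 + 12.0 = 26.7 s

26.74 s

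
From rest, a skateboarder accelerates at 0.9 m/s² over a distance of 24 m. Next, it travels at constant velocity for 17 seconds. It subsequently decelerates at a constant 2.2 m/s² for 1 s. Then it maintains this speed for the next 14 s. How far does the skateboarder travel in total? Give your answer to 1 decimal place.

Phase 1 (accelerating): v₀ = 0 m/s, a = 0.9 m/s².
v² = v₀² + 2aΔx = 0² + 2·0.9·24 = 43.2 → v = 6.57 m/s
t = (v − v₀)/a = (6.57 − 0)/0.9 = 7.30 s

Phase 2 (constant speed): v₀ = 6.57 m/s, a = 0 m/s².
v = v₀ + at = 6.57 + (0)(17) = 6.57 m/s
Δx = v₀t + ½at² = 6.57·17 + 0.5·0·17² = 112 m

Phase 3 (decelerating): v₀ = 6.57 m/s, a = -2.2 m/s².
v = v₀ + at = 6.57 + (-2.2)(1) = 4.37 m/s
Δx = v₀t + ½at² = 6.57·1 + 0.5·-2.2·1² = 5.47 m

Phase 4 (constant speed): v₀ = 4.37 m/s, a = 0 m/s².
v = v₀ + at = 4.37 + (0)(14) = 4.37 m/s
Δx = v₀t + ½at² = 4.37·14 + 0.5·0·14² = 61.2 m
Total distance = 24.0 + 112 + 5.47 + 61.2 = 202 m

202.4 m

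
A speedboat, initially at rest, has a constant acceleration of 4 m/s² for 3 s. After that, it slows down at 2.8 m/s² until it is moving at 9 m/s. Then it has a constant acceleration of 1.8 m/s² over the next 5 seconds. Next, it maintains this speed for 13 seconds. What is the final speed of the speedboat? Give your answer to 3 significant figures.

18.0 m/s

Phase 1 (accelerating): v₀ = 0 m/s, a = 4 m/s².
v = v₀ + at = 0 + (4)(3) = 12.0 m/s
Δx = v₀t + ½at² = 0·3 + 0.5·4·3² = 18.0 m

Phase 2 (decelerating): v₀ = 12.0 m/s, a = -2.8 m/s².
v = v₀ + at → t = (9 − 12.0) / -2.8 = 1.07 s
v² = v₀² + 2aΔx → Δx = (9² − 12.0²)/(2·-2.8) = 11.2 m

Phase 3 (accelerating): v₀ = 9.00 m/s, a = 1.8 m/s².
v = v₀ + at = 9.00 + (1.8)(5) = 18.0 m/s
Δx = v₀t + ½at² = 9.00·5 + 0.5·1.8·5² = 67.5 m

Phase 4 (constant speed): v₀ = 18.0 m/s, a = 0 m/s².
v = v₀ + at = 18.0 + (0)(13) = 18.0 m/s
Δx = v₀t + ½at² = 18.0·13 + 0.5·0·13² = 234 m
Final speed = 18.0 m/s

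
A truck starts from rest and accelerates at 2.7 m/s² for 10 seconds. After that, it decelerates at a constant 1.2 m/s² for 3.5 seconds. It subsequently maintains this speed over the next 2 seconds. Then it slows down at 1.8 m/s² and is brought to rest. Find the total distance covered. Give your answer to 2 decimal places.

412.15 m

Phase 1 (accelerating): v₀ = 0 m/s, a = 2.7 m/s².
v = v₀ + at = 0 + (2.7)(10) = 27.0 m/s
Δx = v₀t + ½at² = 0·10 + 0.5·2.7·10² = 135 m

Phase 2 (decelerating): v₀ = 27.0 m/s, a = -1.2 m/s².
v = v₀ + at = 27.0 + (-1.2)(3.5) = 22.8 m/s
Δx = v₀t + ½at² = 27.0·3.5 + 0.5·-1.2·3.5² = 87.2 m

Phase 3 (constant speed): v₀ = 22.8 m/s, a = 0 m/s².
v = v₀ + at = 22.8 + (0)(2) = 22.8 m/s
Δx = v₀t + ½at² = 22.8·2 + 0.5·0·2² = 45.6 m

Phase 4 (decelerating): v₀ = 22.8 m/s, a = -1.8 m/s².
v = v₀ + at → t = (0 − 22.8) / -1.8 = 12.7 s
v² = v₀² + 2aΔx → Δx = (0² − 22.8²)/(2·-1.8) = 144 m
Total distance = 135 + 87.2 + 45.6 + 144 = 412 m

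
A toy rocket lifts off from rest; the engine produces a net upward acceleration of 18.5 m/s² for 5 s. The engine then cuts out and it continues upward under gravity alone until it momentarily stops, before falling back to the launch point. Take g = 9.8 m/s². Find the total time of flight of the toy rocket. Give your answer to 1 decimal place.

Phase 1 (powered ascent): v₀ = 0 m/s, a = 18.5 m/s².
v = v₀ + at = 0 + (18.5)(5) = 92.5 m/s
Δx = v₀t + ½at² = 0·5 + 0.5·18.5·5² = 231 m

Phase 2 (coasting upward): v₀ = 92.5 m/s, a = -9.8 m/s².
v = v₀ + at → t = (0 − 92.5) / -9.8 = 9.44 s
v² = v₀² + 2aΔx → Δx = (0² − 92.5²)/(2·-9.8) = 437 m

Phase 3 (free fall): v₀ = 0 m/s, a = -9.8 m/s².
Falls 668 m from rest: t = √(2·668/9.8) = 11.7 s; v = g·t = 114 m/s.
Total time = 5.00 + 9.44 + 11.7 = 26.1 s

26.1 s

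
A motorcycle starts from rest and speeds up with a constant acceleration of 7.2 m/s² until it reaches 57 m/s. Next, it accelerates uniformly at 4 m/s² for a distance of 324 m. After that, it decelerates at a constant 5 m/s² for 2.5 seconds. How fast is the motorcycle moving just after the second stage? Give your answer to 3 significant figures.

Phase 1 (accelerating): v₀ = 0 m/s, a = 7.2 m/s².
v = v₀ + at → t = (57 − 0) / 7.2 = 7.92 s
v² = v₀² + 2aΔx → Δx = (57² − 0²)/(2·7.2) = 226 m

Phase 2 (accelerating): v₀ = 57.0 m/s, a = 4 m/s².
v² = v₀² + 2aΔx = 57.0² + 2·4·324 = 5840 → v = 76.4 m/s
t = (v − v₀)/a = (76.4 − 57.0)/4 = 4.86 s
Speed at end of phase 2 = 76.4 m/s

76.4 m/s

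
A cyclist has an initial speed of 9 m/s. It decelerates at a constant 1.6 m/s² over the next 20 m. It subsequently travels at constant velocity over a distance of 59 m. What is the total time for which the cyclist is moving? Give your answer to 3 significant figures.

17.4 s

Phase 1 (decelerating): v₀ = 9.00 m/s, a = -1.6 m/s².
v² = v₀² + 2aΔx = 9.00² + 2·-1.6·20 = 17.0 → v = 4.12 m/s
t = (v − v₀)/a = (4.12 − 9.00)/-1.6 = 3.05 s

Phase 2 (constant speed): v₀ = 4.12 m/s, a = 0 m/s².
Constant speed: t = d/v = 59/4.12 = 14.3 s
Total time = 3.05 + 14.3 = 17.4 s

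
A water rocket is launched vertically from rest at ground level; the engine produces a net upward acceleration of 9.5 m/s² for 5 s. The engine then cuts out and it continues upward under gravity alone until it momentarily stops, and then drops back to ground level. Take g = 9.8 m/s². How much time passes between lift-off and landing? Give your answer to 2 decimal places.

Phase 1 (powered ascent): v₀ = 0 m/s, a = 9.5 m/s².
v = v₀ + at = 0 + (9.5)(5) = 47.5 m/s
Δx = v₀t + ½at² = 0·5 + 0.5·9.5·5² = 119 m

Phase 2 (coasting upward): v₀ = 47.5 m/s, a = -9.8 m/s².
v = v₀ + at → t = (0 − 47.5) / -9.8 = 4.85 s
v² = v₀² + 2aΔx → Δx = (0² − 47.5²)/(2·-9.8) = 115 m

Phase 3 (free fall): v₀ = 0 m/s, a = -9.8 m/s².
Falls 234 m from rest: t = √(2·234/9.8) = 6.91 s; v = g·t = 67.7 m/s.
Total time = 5.00 + 4.85 + 6.91 = 16.8 s

16.76 s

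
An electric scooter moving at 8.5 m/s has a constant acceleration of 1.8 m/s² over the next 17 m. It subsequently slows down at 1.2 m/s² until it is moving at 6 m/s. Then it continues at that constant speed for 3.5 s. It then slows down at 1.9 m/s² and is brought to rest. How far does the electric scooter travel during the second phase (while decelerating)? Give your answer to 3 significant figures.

Phase 1 (accelerating): v₀ = 8.50 m/s, a = 1.8 m/s².
v² = v₀² + 2aΔx = 8.50² + 2·1.8·17 = 133 → v = 11.6 m/s
t = (v − v₀)/a = (11.6 − 8.50)/1.8 = 1.70 s

Phase 2 (decelerating): v₀ = 11.6 m/s, a = -1.2 m/s².
v = v₀ + at → t = (6 − 11.6) / -1.2 = 4.63 s
v² = v₀² + 2aΔx → Δx = (6² − 11.6²)/(2·-1.2) = 40.6 m
Distance in phase 2 = 40.6 m

40.6 m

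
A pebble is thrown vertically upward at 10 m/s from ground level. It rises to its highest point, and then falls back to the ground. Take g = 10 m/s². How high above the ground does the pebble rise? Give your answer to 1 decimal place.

Phase 1 (rising): v₀ = 10.0 m/s, a = -10 m/s².
v = v₀ + at → t = (0 − 10.0) / -10 = 1.00 s
v² = v₀² + 2aΔx → Δx = (0² − 10.0²)/(2·-10) = 5.00 m
Maximum height = 5.00 m

5.0 m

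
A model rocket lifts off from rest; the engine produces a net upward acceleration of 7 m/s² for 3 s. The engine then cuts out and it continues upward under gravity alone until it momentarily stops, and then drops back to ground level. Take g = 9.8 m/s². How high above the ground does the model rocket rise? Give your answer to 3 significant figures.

54.0 m

Phase 1 (powered ascent): v₀ = 0 m/s, a = 7 m/s².
v = v₀ + at = 0 + (7)(3) = 21.0 m/s
Δx = v₀t + ½at² = 0·3 + 0.5·7·3² = 31.5 m

Phase 2 (coasting upward): v₀ = 21.0 m/s, a = -9.8 m/s².
v = v₀ + at → t = (0 − 21.0) / -9.8 = 2.14 s
v² = v₀² + 2aΔx → Δx = (0² − 21.0²)/(2·-9.8) = 22.5 m
Maximum height = 31.5 + 22.5 = 54.0 m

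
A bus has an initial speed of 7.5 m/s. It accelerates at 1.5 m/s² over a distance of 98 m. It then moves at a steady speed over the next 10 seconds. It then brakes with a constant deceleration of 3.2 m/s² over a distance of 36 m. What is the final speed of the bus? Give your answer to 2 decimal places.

10.95 m/s

Phase 1 (accelerating): v₀ = 7.50 m/s, a = 1.5 m/s².
v² = v₀² + 2aΔx = 7.50² + 2·1.5·98 = 350 → v = 18.7 m/s
t = (v − v₀)/a = (18.7 − 7.50)/1.5 = 7.48 s

Phase 2 (constant speed): v₀ = 18.7 m/s, a = 0 m/s².
v = v₀ + at = 18.7 + (0)(10) = 18.7 m/s
Δx = v₀t + ½at² = 18.7·10 + 0.5·0·10² = 187 m

Phase 3 (decelerating): v₀ = 18.7 m/s, a = -3.2 m/s².
v² = v₀² + 2aΔx = 18.7² + 2·-3.2·36 = 120 → v = 10.9 m/s
t = (v − v₀)/a = (10.9 − 18.7)/-3.2 = 2.43 s
Final speed = 10.9 m/s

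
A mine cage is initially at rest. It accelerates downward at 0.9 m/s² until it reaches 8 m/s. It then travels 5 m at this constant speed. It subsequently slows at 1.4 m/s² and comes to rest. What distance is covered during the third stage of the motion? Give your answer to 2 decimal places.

Phase 1 (accelerating): v₀ = 0 m/s, a = 0.9 m/s².
v = v₀ + at → t = (8 − 0) / 0.9 = 8.89 s
v² = v₀² + 2aΔx → Δx = (8² − 0²)/(2·0.9) = 35.6 m

Phase 2 (constant speed): v₀ = 8.00 m/s, a = 0 m/s².
Constant speed: t = d/v = 5/8.00 = 0.625 s

Phase 3 (decelerating): v₀ = 8.00 m/s, a = -1.4 m/s².
v = v₀ + at → t = (0 − 8.00) / -1.4 = 5.71 s
v² = v₀² + 2aΔx → Δx = (0² − 8.00²)/(2·-1.4) = 22.9 m
Distance in phase 3 = 22.9 m

22.86 m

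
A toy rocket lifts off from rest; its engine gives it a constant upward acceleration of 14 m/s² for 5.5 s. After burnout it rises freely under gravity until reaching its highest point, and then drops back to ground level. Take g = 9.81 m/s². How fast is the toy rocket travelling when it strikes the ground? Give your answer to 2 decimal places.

Phase 1 (powered ascent): v₀ = 0 m/s, a = 14 m/s².
v = v₀ + at = 0 + (14)(5.5) = 77.0 m/s
Δx = v₀t + ½at² = 0·5.5 + 0.5·14·5.5² = 212 m

Phase 2 (coasting upward): v₀ = 77.0 m/s, a = -9.81 m/s².
v = v₀ + at → t = (0 − 77.0) / -9.81 = 7.85 s
v² = v₀² + 2aΔx → Δx = (0² − 77.0²)/(2·-9.81) = 302 m

Phase 3 (free fall): v₀ = 0 m/s, a = -9.81 m/s².
Falls 514 m from rest: t = √(2·514/9.81) = 10.2 s; v = g·t = 100 m/s.
Impact speed = 100 m/s

100.42 m/s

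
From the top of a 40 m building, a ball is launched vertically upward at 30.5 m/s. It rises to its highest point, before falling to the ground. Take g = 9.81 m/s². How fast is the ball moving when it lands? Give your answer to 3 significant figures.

Phase 1 (rising): v₀ = 30.5 m/s, a = -9.81 m/s².
v = v₀ + at → t = (0 − 30.5) / -9.81 = 3.11 s
v² = v₀² + 2aΔx → Δx = (0² − 30.5²)/(2·-9.81) = 47.4 m

Phase 2 (falling): v₀ = 0 m/s, a = -9.81 m/s².
Falls 87.4 m from rest: t = √(2·87.4/9.81) = 4.22 s; v = g·t = 41.4 m/s.
Final speed = 41.4 m/s

41.4 m/s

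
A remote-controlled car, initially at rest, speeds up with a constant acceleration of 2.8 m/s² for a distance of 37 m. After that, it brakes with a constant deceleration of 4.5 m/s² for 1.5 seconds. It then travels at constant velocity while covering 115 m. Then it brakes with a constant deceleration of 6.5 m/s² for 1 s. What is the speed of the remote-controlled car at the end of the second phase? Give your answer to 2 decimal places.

Phase 1 (accelerating): v₀ = 0 m/s, a = 2.8 m/s².
v² = v₀² + 2aΔx = 0² + 2·2.8·37 = 207 → v = 14.4 m/s
t = (v − v₀)/a = (14.4 − 0)/2.8 = 5.14 s

Phase 2 (decelerating): v₀ = 14.4 m/s, a = -4.5 m/s².
v = v₀ + at = 14.4 + (-4.5)(1.5) = 7.64 m/s
Δx = v₀t + ½at² = 14.4·1.5 + 0.5·-4.5·1.5² = 16.5 m
Speed at end of phase 2 = 7.64 m/s

7.64 m/s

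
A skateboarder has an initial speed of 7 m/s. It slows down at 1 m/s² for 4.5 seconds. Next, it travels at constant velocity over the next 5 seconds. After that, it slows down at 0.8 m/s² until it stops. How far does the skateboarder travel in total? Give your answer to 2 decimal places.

37.78 m

Phase 1 (decelerating): v₀ = 7.00 m/s, a = -1 m/s².
v = v₀ + at = 7.00 + (-1)(4.5) = 2.50 m/s
Δx = v₀t + ½at² = 7.00·4.5 + 0.5·-1·4.5² = 21.4 m

Phase 2 (constant speed): v₀ = 2.50 m/s, a = 0 m/s².
v = v₀ + at = 2.50 + (0)(5) = 2.50 m/s
Δx = v₀t + ½at² = 2.50·5 + 0.5·0·5² = 12.5 m

Phase 3 (decelerating): v₀ = 2.50 m/s, a = -0.8 m/s².
v = v₀ + at → t = (0 − 2.50) / -0.8 = 3.12 s
v² = v₀² + 2aΔx → Δx = (0² − 2.50²)/(2·-0.8) = 3.91 m
Total distance = 21.4 + 12.5 + 3.91 = 37.8 m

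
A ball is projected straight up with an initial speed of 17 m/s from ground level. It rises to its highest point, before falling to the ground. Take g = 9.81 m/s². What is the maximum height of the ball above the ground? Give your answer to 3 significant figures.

14.7 m

Phase 1 (rising): v₀ = 17.0 m/s, a = -9.81 m/s².
v = v₀ + at → t = (0 − 17.0) / -9.81 = 1.73 s
v² = v₀² + 2aΔx → Δx = (0² − 17.0²)/(2·-9.81) = 14.7 m
Maximum height = 14.7 m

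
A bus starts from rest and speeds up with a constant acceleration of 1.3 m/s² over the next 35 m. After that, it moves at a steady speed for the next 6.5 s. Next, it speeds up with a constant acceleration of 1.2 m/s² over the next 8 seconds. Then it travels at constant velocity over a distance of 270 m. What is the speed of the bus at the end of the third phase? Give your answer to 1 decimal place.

19.1 m/s

Phase 1 (accelerating): v₀ = 0 m/s, a = 1.3 m/s².
v² = v₀² + 2aΔx = 0² + 2·1.3·35 = 91.0 → v = 9.54 m/s
t = (v − v₀)/a = (9.54 − 0)/1.3 = 7.34 s

Phase 2 (constant speed): v₀ = 9.54 m/s, a = 0 m/s².
v = v₀ + at = 9.54 + (0)(6.5) = 9.54 m/s
Δx = v₀t + ½at² = 9.54·6.5 + 0.5·0·6.5² = 62.0 m

Phase 3 (accelerating): v₀ = 9.54 m/s, a = 1.2 m/s².
v = v₀ + at = 9.54 + (1.2)(8) = 19.1 m/s
Δx = v₀t + ½at² = 9.54·8 + 0.5·1.2·8² = 115 m
Speed at end of phase 3 = 19.1 m/s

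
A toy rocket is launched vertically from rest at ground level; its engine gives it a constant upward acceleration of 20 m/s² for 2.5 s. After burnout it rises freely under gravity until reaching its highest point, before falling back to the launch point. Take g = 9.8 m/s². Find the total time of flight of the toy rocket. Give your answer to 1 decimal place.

Phase 1 (powered ascent): v₀ = 0 m/s, a = 20 m/s².
v = v₀ + at = 0 + (20)(2.5) = 50.0 m/s
Δx = v₀t + ½at² = 0·2.5 + 0.5·20·2.5² = 62.5 m

Phase 2 (coasting upward): v₀ = 50.0 m/s, a = -9.8 m/s².
v = v₀ + at → t = (0 − 50.0) / -9.8 = 5.10 s
v² = v₀² + 2aΔx → Δx = (0² − 50.0²)/(2·-9.8) = 128 m

Phase 3 (free fall): v₀ = 0 m/s, a = -9.8 m/s².
Falls 190 m from rest: t = √(2·190/9.8) = 6.23 s; v = g·t = 61.0 m/s.
Total time = 2.50 + 5.10 + 6.23 = 13.8 s

13.8 s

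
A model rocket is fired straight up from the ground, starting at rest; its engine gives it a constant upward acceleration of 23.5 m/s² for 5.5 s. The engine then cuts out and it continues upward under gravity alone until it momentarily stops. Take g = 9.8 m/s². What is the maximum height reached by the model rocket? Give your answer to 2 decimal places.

1207.76 m

Phase 1 (powered ascent): v₀ = 0 m/s, a = 23.5 m/s².
v = v₀ + at = 0 + (23.5)(5.5) = 129 m/s
Δx = v₀t + ½at² = 0·5.5 + 0.5·23.5·5.5² = 355 m

Phase 2 (coasting upward): v₀ = 129 m/s, a = -9.8 m/s².
v = v₀ + at → t = (0 − 129) / -9.8 = 13.2 s
v² = v₀² + 2aΔx → Δx = (0² − 129²)/(2·-9.8) = 852 m
Maximum height = 355 + 852 = 1210 m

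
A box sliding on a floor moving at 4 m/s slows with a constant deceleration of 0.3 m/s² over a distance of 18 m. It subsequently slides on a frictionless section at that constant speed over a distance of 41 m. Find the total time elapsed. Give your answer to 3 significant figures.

Phase 1 (decelerating): v₀ = 4.00 m/s, a = -0.3 m/s².
v² = v₀² + 2aΔx = 4.00² + 2·-0.3·18 = 5.20 → v = 2.28 m/s
t = (v − v₀)/a = (2.28 − 4.00)/-0.3 = 5.73 s

Phase 2 (constant speed): v₀ = 2.28 m/s, a = 0 m/s².
Constant speed: t = d/v = 41/2.28 = 18.0 s
Total time = 5.73 + 18.0 = 23.7 s

23.7 s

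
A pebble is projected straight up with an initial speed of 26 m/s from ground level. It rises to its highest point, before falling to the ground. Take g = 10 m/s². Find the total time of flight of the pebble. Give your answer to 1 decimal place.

5.2 s

Phase 1 (rising): v₀ = 26.0 m/s, a = -10 m/s².
v = v₀ + at → t = (0 − 26.0) / -10 = 2.60 s
v² = v₀² + 2aΔx → Δx = (0² − 26.0²)/(2·-10) = 33.8 m

Phase 2 (falling): v₀ = 0 m/s, a = -10 m/s².
Falls 33.8 m from rest: t = √(2·33.8/10) = 2.60 s; v = g·t = 26.0 m/s.
Total time = 2.60 + 2.60 = 5.20 s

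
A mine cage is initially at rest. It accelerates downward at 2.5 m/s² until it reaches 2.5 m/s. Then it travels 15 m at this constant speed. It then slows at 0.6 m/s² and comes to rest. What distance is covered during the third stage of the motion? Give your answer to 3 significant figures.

5.21 m

Phase 1 (accelerating): v₀ = 0 m/s, a = 2.5 m/s².
v = v₀ + at → t = (2.5 − 0) / 2.5 = 1.00 s
v² = v₀² + 2aΔx → Δx = (2.5² − 0²)/(2·2.5) = 1.25 m

Phase 2 (constant speed): v₀ = 2.50 m/s, a = 0 m/s².
Constant speed: t = d/v = 15/2.50 = 6.00 s

Phase 3 (decelerating): v₀ = 2.50 m/s, a = -0.6 m/s².
v = v₀ + at → t = (0 − 2.50) / -0.6 = 4.17 s
v² = v₀² + 2aΔx → Δx = (0² − 2.50²)/(2·-0.6) = 5.21 m
Distance in phase 3 = 5.21 m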